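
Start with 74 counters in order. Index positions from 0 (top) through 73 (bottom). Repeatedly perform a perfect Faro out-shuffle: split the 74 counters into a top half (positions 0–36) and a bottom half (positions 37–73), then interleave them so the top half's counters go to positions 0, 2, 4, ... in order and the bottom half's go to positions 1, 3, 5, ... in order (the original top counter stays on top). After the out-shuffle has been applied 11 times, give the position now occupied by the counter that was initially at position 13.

52

Track the counter's position through each out-shuffle:
13 → 26 → 52 → 31 → 62 → 51 → 29 → 58 → 43 → 13 → 26 → 52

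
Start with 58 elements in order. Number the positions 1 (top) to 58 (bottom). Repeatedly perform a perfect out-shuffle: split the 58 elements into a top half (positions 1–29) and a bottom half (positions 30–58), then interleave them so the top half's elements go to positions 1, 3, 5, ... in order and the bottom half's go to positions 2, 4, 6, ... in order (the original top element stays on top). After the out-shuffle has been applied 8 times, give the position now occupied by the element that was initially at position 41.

Track the element's position through each out-shuffle:
41 → 24 → 47 → 36 → 14 → 27 → 53 → 48 → 38

38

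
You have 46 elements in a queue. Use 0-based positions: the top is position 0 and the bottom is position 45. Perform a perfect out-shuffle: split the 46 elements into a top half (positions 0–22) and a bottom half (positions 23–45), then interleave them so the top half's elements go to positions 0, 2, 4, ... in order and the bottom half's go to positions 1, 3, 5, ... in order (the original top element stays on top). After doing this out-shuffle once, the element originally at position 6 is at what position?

Track the element's position through each out-shuffle:
6 → 12

12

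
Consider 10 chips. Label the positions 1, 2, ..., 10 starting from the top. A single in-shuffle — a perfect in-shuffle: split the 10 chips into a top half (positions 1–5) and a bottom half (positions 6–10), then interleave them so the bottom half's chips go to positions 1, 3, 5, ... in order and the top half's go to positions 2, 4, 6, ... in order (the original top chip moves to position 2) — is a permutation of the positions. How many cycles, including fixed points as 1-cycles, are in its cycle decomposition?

Trace each unvisited position around until it returns:
(1 2 4 8 5 10 9 7 3 6)
1 cycle in total.

1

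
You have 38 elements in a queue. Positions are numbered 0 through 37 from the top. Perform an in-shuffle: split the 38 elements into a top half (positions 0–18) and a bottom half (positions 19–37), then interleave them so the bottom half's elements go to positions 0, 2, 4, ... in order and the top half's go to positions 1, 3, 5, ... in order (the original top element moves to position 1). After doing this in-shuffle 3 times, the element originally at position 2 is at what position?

Track the element's position through each in-shuffle:
2 → 5 → 11 → 23

23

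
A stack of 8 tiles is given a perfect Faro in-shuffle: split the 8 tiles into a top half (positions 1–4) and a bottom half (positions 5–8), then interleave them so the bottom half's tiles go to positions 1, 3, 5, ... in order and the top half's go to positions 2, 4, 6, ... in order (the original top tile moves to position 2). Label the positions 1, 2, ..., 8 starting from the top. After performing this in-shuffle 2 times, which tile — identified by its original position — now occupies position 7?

Work backwards from position 7, undoing one in-shuffle at a time:
7 ← 8 ← 4
So the tile now at position 7 started at position 4.

4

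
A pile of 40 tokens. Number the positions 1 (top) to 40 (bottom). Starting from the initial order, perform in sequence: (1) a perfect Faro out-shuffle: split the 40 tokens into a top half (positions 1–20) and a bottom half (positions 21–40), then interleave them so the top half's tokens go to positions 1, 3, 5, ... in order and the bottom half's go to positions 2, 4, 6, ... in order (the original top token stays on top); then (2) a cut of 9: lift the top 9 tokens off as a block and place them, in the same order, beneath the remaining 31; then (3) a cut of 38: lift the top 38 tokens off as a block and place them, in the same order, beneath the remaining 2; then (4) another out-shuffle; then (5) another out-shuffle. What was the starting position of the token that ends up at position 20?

21

Undo the operations in reverse order, starting from position 20:
  undo op 5 (out-shuffle, from bottom half): 20 ← 30
  undo op 4 (out-shuffle, from bottom half): 30 ← 35
  undo op 3 (cut 38): 35 ← 33
  undo op 2 (cut 9): 33 ← 2
  undo op 1 (out-shuffle, from bottom half): 2 ← 21
So the token at position 20 came from original position 21.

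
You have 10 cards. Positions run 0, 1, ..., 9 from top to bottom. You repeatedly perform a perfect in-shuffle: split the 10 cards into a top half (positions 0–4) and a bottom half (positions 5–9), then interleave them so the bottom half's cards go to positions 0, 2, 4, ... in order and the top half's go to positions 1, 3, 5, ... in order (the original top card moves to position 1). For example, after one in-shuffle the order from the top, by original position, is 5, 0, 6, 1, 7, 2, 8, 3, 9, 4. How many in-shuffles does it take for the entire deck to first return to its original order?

10

The in-shuffle permutes the 10 positions with cycle lengths [10].
Every card is home exactly when every cycle has completed a whole number of laps, i.e. after lcm(10) = 10 in-shuffles.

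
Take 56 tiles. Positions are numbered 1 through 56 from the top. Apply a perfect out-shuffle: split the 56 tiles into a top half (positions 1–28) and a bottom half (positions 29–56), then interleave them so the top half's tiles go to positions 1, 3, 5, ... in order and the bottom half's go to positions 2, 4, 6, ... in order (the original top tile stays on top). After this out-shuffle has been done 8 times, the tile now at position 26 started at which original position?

Work backwards from position 26, undoing one out-shuffle at a time:
26 ← 41 ← 21 ← 11 ← 6 ← 31 ← 16 ← 36 ← 46
So the tile now at position 26 started at position 46.

46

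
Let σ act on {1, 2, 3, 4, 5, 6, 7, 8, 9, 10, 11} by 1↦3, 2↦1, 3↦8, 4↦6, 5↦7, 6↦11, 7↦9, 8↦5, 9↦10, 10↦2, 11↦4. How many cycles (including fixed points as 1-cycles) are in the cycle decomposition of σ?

2

Cycle decomposition: (1 3 8 5 7 9 10 2) (4 6 11).
2 cycles.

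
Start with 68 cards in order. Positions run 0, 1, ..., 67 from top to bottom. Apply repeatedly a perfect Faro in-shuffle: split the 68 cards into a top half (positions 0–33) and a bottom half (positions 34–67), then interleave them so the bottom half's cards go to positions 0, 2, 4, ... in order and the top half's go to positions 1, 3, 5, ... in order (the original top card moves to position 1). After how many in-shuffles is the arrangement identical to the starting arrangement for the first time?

The in-shuffle permutes the 68 positions with cycle lengths [2, 11, 11, 22, 22].
Every card is home exactly when every cycle has completed a whole number of laps, i.e. after lcm(2, 11, 22) = 22 in-shuffles.

22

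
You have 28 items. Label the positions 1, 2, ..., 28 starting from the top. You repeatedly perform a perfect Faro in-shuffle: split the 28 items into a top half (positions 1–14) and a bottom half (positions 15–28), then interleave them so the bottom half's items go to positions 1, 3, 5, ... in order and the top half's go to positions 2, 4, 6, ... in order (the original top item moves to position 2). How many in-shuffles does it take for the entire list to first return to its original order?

The in-shuffle permutes the 28 positions with cycle lengths [28].
Every item is home exactly when every cycle has completed a whole number of laps, i.e. after lcm(28) = 28 in-shuffles.

28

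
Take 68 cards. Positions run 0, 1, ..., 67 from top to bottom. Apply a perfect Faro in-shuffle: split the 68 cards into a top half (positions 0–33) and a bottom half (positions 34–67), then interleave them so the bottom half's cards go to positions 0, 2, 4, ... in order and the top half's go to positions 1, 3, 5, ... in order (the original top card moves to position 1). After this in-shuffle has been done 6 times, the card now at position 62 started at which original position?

14

Work backwards from position 62, undoing one in-shuffle at a time:
62 ← 65 ← 32 ← 50 ← 59 ← 29 ← 14
So the card now at position 62 started at position 14.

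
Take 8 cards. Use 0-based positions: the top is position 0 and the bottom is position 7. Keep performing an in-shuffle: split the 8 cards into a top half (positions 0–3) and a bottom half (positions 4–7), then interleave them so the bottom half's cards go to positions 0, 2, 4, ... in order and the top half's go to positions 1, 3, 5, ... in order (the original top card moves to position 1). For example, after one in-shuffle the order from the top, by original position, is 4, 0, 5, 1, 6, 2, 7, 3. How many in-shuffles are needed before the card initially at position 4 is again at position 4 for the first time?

6

Follow position 4 under repeated in-shuffles:
4 → 0 → 1 → 3 → 7 → 6 → 4
It first returns after 6 in-shuffles.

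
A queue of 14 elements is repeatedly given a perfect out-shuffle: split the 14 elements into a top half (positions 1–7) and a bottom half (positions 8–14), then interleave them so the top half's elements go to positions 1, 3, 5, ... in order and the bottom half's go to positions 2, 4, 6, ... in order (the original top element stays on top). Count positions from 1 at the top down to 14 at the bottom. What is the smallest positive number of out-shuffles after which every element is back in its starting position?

The out-shuffle permutes the 14 positions with cycle lengths [1, 1, 12].
Every element is home exactly when every cycle has completed a whole number of laps, i.e. after lcm(1, 12) = 12 out-shuffles.

12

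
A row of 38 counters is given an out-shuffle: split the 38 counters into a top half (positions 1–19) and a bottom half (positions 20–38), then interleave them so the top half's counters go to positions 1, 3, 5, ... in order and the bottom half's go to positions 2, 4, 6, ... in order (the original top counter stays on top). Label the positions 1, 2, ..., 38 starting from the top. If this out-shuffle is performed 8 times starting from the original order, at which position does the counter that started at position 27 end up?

34

Track the counter's position through each out-shuffle:
27 → 16 → 31 → 24 → 10 → 19 → 37 → 36 → 34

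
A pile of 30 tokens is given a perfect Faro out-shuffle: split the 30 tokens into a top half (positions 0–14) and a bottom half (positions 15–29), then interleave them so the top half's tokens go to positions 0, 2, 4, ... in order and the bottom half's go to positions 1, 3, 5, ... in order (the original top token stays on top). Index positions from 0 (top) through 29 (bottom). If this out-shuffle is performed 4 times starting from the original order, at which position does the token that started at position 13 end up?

Track the token's position through each out-shuffle:
13 → 26 → 23 → 17 → 5

5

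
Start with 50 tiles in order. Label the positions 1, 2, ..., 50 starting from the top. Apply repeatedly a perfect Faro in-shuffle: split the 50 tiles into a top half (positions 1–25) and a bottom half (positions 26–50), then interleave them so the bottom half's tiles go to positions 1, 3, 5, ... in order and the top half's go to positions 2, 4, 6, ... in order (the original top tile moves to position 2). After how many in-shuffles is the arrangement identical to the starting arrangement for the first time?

The in-shuffle permutes the 50 positions with cycle lengths [2, 8, 8, 8, 8, 8, 8].
Every tile is home exactly when every cycle has completed a whole number of laps, i.e. after lcm(2, 8) = 8 in-shuffles.

8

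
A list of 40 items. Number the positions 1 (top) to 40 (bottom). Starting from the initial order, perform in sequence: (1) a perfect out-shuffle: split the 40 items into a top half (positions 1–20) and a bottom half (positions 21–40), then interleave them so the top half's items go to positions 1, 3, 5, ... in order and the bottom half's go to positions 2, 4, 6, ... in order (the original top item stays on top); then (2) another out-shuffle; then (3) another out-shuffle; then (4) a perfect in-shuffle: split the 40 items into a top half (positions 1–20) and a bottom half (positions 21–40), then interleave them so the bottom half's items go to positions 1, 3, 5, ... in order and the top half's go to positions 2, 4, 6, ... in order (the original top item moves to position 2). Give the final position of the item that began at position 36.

Track the item from position 36 forward through each operation:
  after op 1 (out-shuffle): 36 → 32
  after op 2 (out-shuffle): 32 → 24
  after op 3 (out-shuffle): 24 → 8
  after op 4 (in-shuffle): 8 → 16

16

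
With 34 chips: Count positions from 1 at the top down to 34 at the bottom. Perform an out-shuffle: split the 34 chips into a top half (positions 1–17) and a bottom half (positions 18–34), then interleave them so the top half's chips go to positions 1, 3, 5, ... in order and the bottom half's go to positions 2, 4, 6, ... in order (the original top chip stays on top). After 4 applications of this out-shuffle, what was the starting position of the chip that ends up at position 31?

7

Work backwards from position 31, undoing one out-shuffle at a time:
31 ← 16 ← 25 ← 13 ← 7
So the chip now at position 31 started at position 7.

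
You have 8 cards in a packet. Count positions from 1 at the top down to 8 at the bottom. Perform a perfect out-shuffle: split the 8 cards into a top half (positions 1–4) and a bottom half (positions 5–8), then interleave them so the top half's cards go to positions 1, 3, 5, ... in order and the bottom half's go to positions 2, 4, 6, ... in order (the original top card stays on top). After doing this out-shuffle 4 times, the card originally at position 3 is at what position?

5

Track the card's position through each out-shuffle:
3 → 5 → 2 → 3 → 5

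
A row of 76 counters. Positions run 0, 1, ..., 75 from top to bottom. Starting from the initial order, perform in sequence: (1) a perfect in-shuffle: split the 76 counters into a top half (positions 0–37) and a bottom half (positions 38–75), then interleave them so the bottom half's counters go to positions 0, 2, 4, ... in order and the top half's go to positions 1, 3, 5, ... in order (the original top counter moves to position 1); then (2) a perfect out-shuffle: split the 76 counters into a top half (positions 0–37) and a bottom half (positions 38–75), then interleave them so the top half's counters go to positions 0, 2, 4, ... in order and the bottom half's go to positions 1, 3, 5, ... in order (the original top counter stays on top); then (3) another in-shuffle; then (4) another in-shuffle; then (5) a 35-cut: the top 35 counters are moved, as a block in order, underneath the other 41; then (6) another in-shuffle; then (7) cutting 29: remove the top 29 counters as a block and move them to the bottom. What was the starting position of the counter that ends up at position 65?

Undo the operations in reverse order, starting from position 65:
  undo op 7 (cut 29): 65 ← 18
  undo op 6 (in-shuffle, from bottom half): 18 ← 47
  undo op 5 (cut 35): 47 ← 6
  undo op 4 (in-shuffle, from bottom half): 6 ← 41
  undo op 3 (in-shuffle, from top half): 41 ← 20
  undo op 2 (out-shuffle, from top half): 20 ← 10
  undo op 1 (in-shuffle, from bottom half): 10 ← 43
So the counter at position 65 came from original position 43.

43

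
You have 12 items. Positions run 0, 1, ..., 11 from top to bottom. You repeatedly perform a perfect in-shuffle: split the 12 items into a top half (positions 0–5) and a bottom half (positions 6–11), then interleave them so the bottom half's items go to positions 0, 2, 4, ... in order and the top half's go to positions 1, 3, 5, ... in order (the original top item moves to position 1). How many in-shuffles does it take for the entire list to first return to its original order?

12

The in-shuffle permutes the 12 positions with cycle lengths [12].
Every item is home exactly when every cycle has completed a whole number of laps, i.e. after lcm(12) = 12 in-shuffles.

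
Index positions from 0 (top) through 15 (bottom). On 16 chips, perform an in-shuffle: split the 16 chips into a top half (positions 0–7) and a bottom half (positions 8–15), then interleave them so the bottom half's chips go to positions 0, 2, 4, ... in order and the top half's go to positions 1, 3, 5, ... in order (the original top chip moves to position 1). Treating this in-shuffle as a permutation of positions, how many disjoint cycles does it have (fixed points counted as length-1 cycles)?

2

Trace each unvisited position around until it returns:
(0 1 3 7 15 14 12 8) (2 5 11 6 13 10 4 9)
2 cycles in total.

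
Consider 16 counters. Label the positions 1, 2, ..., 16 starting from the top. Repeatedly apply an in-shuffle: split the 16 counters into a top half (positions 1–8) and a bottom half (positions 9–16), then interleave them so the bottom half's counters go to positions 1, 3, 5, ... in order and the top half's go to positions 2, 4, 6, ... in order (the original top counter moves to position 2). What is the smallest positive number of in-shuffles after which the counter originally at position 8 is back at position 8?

8

Follow position 8 under repeated in-shuffles:
8 → 16 → 15 → 13 → 9 → 1 → 2 → 4 → 8
It first returns after 8 in-shuffles.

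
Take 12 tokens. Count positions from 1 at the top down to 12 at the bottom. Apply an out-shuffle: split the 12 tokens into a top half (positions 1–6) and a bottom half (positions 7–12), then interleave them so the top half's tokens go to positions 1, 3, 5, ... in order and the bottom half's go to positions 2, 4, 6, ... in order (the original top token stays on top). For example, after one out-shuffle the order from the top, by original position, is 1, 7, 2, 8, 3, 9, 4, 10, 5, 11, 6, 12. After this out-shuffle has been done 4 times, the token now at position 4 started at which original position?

Work backwards from position 4, undoing one out-shuffle at a time:
4 ← 8 ← 10 ← 11 ← 6
So the token now at position 4 started at position 6.

6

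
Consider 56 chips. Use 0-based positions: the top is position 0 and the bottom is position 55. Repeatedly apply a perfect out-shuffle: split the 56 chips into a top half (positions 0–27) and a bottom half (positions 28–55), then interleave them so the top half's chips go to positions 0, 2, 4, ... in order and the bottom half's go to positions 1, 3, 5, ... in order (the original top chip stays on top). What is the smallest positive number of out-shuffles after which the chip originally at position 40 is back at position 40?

Follow position 40 under repeated out-shuffles:
40 → 25 → 50 → 45 → 35 → 15 → 30 → 5 → 10 → 20 → 40
It first returns after 10 out-shuffles.

10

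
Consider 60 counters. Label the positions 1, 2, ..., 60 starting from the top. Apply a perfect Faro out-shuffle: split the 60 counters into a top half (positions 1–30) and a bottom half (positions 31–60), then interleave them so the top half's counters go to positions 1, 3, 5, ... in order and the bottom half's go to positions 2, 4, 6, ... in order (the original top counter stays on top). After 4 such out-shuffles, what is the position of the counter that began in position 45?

56

Track the counter's position through each out-shuffle:
45 → 30 → 59 → 58 → 56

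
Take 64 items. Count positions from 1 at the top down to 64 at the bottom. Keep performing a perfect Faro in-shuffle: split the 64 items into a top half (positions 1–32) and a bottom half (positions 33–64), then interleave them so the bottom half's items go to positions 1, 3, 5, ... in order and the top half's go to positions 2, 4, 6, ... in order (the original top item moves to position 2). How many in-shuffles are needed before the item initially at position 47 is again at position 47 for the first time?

12

Follow position 47 under repeated in-shuffles:
47 → 29 → 58 → 51 → 37 → 9 → 18 → 36 → 7 → 14 → 28 → 56 → 47
It first returns after 12 in-shuffles.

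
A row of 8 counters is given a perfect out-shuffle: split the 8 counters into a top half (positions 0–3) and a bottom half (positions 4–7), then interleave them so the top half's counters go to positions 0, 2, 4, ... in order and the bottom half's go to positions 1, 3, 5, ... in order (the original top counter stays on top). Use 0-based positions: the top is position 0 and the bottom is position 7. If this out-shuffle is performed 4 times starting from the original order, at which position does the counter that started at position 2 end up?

Track the counter's position through each out-shuffle:
2 → 4 → 1 → 2 → 4

4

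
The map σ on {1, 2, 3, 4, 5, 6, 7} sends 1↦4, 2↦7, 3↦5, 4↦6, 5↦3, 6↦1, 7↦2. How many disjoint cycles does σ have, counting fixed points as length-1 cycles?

Cycle decomposition: (1 4 6) (2 7) (3 5).
3 cycles.

3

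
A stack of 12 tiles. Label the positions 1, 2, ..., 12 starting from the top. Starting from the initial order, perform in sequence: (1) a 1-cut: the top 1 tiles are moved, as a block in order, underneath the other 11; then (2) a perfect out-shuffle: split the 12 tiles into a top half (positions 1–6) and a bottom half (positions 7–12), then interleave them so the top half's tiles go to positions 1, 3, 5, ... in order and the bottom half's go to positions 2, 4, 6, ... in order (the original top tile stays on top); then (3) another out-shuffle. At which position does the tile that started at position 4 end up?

Track the tile from position 4 forward through each operation:
  after op 1 (cut 1): 4 → 3
  after op 2 (out-shuffle): 3 → 5
  after op 3 (out-shuffle): 5 → 9

9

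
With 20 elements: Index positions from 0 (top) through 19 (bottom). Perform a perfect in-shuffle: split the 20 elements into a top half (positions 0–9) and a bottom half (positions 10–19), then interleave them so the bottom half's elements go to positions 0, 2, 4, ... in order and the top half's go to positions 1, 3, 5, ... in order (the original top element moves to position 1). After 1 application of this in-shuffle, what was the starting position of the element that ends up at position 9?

4

Work backwards from position 9, undoing one in-shuffle at a time:
9 ← 4
So the element now at position 9 started at position 4.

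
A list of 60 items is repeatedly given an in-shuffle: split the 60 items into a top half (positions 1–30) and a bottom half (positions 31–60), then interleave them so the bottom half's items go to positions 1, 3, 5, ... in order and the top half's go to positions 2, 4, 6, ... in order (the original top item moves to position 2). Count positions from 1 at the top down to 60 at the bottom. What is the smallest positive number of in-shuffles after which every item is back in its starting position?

60

The in-shuffle permutes the 60 positions with cycle lengths [60].
Every item is home exactly when every cycle has completed a whole number of laps, i.e. after lcm(60) = 60 in-shuffles.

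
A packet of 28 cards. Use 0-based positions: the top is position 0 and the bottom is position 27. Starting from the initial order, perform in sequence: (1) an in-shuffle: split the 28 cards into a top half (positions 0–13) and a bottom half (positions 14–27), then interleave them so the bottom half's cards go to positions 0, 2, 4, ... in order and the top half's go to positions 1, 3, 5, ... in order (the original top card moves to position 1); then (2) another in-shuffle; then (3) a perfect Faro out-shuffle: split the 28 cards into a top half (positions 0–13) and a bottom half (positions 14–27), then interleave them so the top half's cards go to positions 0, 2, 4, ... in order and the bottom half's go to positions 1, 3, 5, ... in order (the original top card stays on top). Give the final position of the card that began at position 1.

14

Track the card from position 1 forward through each operation:
  after op 1 (in-shuffle): 1 → 3
  after op 2 (in-shuffle): 3 → 7
  after op 3 (out-shuffle): 7 → 14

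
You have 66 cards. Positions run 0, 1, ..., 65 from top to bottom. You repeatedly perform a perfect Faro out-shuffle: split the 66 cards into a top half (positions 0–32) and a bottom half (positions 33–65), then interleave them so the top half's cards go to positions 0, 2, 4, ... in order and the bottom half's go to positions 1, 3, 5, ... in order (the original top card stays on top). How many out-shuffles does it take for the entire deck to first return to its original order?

The out-shuffle permutes the 66 positions with cycle lengths [1, 1, 4, 12, 12, 12, 12, 12].
Every card is home exactly when every cycle has completed a whole number of laps, i.e. after lcm(1, 4, 12) = 12 out-shuffles.

12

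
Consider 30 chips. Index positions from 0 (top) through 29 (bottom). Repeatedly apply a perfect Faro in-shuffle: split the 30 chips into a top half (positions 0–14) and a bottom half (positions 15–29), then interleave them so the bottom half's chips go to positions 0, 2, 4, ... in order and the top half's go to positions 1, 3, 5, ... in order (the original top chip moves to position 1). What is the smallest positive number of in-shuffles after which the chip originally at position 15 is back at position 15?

5

Follow position 15 under repeated in-shuffles:
15 → 0 → 1 → 3 → 7 → 15
It first returns after 5 in-shuffles.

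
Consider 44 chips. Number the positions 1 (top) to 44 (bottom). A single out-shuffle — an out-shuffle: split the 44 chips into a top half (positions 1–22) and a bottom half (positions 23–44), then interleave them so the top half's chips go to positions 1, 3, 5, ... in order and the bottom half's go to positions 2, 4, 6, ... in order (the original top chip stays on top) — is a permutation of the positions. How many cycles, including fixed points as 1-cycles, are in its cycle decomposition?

5

Trace each unvisited position around until it returns:
(1) (2 3 5 9 17 33 ... len 14) (4 7 13 25 6 11 ... len 14) (8 15 29 14 27 10 ... len 14) (44)
5 cycles in total.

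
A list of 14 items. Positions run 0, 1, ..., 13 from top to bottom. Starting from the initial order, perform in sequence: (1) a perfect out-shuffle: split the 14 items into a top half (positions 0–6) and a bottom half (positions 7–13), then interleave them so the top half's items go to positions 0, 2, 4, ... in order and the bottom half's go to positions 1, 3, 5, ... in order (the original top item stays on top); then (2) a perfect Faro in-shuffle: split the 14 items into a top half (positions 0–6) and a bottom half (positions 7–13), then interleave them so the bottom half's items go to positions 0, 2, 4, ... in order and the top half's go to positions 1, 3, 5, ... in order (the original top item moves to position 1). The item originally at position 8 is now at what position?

7

Track the item from position 8 forward through each operation:
  after op 1 (out-shuffle): 8 → 3
  after op 2 (in-shuffle): 3 → 7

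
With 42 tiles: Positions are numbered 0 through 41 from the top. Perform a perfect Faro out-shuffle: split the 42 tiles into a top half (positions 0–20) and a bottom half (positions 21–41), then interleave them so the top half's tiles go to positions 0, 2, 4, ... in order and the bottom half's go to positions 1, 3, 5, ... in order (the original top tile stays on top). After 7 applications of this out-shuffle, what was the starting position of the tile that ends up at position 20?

4

Work backwards from position 20, undoing one out-shuffle at a time:
20 ← 10 ← 5 ← 23 ← 32 ← 16 ← 8 ← 4
So the tile now at position 20 started at position 4.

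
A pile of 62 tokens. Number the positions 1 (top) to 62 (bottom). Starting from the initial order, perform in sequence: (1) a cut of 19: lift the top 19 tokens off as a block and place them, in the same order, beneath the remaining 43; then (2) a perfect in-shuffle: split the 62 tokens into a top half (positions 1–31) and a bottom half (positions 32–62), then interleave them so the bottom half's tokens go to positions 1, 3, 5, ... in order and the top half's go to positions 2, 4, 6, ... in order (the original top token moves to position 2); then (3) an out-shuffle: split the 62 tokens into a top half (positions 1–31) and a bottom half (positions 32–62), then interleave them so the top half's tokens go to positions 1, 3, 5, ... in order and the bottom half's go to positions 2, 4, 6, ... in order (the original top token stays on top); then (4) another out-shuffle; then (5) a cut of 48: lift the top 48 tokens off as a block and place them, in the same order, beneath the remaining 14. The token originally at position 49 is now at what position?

6

Track the token from position 49 forward through each operation:
  after op 1 (cut 19): 49 → 30
  after op 2 (in-shuffle): 30 → 60
  after op 3 (out-shuffle): 60 → 58
  after op 4 (out-shuffle): 58 → 54
  after op 5 (cut 48): 54 → 6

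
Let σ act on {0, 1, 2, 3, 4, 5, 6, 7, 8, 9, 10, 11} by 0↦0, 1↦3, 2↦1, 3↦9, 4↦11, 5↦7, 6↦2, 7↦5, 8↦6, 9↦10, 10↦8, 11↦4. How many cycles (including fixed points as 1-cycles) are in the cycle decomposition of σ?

4

Cycle decomposition: (0) (1 3 9 10 8 6 2) (4 11) (5 7).
4 cycles.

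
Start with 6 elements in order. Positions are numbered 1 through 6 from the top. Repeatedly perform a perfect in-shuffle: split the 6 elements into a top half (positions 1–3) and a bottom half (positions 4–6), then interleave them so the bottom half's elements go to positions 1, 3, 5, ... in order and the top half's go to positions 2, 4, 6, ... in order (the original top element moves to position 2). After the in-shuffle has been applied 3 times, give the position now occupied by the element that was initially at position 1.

Track the element's position through each in-shuffle:
1 → 2 → 4 → 1

1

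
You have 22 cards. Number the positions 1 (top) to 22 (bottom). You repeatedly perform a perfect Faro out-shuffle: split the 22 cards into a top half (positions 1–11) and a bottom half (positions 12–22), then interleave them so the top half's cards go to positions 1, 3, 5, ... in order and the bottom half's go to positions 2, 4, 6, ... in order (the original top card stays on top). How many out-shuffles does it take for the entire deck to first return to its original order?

6

The out-shuffle permutes the 22 positions with cycle lengths [1, 1, 2, 3, 3, 6, 6].
Every card is home exactly when every cycle has completed a whole number of laps, i.e. after lcm(1, 2, 3, 6) = 6 out-shuffles.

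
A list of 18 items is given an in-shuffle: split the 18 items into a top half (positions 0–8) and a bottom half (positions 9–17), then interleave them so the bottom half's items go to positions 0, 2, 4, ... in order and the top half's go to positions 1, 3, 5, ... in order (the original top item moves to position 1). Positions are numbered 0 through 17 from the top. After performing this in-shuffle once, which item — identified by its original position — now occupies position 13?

6

Work backwards from position 13, undoing one in-shuffle at a time:
13 ← 6
So the item now at position 13 started at position 6.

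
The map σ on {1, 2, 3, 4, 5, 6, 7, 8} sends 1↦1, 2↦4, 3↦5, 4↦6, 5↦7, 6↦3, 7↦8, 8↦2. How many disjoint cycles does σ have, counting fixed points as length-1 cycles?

2

Cycle decomposition: (1) (2 4 6 3 5 7 8).
2 cycles.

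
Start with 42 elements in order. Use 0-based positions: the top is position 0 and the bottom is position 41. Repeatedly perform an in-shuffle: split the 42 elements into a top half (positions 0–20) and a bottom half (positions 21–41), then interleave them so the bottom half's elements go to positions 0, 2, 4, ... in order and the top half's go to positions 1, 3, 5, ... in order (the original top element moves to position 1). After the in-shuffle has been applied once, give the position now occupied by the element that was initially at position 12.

25

Track the element's position through each in-shuffle:
12 → 25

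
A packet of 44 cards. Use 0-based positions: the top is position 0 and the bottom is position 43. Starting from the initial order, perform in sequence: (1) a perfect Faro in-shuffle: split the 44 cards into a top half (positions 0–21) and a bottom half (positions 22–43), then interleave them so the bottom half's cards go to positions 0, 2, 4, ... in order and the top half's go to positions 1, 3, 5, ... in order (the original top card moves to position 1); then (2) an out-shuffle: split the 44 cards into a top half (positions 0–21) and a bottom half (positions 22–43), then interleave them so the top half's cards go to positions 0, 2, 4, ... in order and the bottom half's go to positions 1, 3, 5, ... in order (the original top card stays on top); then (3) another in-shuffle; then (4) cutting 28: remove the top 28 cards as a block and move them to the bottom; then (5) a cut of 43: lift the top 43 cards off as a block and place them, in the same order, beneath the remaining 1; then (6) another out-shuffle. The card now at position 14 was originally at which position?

Undo the operations in reverse order, starting from position 14:
  undo op 6 (out-shuffle, from top half): 14 ← 7
  undo op 5 (cut 43): 7 ← 6
  undo op 4 (cut 28): 6 ← 34
  undo op 3 (in-shuffle, from bottom half): 34 ← 39
  undo op 2 (out-shuffle, from bottom half): 39 ← 41
  undo op 1 (in-shuffle, from top half): 41 ← 20
So the card at position 14 came from original position 20.

20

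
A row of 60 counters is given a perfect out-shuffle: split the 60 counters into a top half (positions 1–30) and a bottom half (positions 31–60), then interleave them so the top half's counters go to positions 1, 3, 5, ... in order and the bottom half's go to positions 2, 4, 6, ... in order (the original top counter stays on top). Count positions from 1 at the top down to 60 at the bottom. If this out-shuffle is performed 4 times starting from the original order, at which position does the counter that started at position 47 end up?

29

Track the counter's position through each out-shuffle:
47 → 34 → 8 → 15 → 29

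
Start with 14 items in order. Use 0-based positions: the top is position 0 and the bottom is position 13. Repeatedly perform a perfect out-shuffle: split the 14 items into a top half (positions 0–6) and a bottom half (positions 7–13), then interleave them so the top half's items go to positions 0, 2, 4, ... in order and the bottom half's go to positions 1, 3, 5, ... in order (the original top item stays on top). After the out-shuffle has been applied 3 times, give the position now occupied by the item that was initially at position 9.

7

Track the item's position through each out-shuffle:
9 → 5 → 10 → 7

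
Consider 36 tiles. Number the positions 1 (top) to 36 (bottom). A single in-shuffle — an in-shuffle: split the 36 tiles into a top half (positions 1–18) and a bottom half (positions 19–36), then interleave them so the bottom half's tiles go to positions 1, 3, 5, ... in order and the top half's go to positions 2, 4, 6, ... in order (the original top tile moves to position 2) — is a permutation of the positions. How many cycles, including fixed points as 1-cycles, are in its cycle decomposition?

Trace each unvisited position around until it returns:
(1 2 4 8 16 32 ... len 36)
1 cycle in total.

1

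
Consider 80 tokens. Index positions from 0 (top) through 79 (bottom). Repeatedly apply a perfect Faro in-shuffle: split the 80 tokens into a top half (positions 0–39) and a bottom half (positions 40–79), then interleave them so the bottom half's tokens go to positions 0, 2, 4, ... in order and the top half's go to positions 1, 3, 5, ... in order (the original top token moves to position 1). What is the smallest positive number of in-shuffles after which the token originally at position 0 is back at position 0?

Follow position 0 under repeated in-shuffles:
0 → 1 → 3 → 7 → 15 → 31 → 63 → 46 → ... → 0 (length 54)
It first returns after 54 in-shuffles.

54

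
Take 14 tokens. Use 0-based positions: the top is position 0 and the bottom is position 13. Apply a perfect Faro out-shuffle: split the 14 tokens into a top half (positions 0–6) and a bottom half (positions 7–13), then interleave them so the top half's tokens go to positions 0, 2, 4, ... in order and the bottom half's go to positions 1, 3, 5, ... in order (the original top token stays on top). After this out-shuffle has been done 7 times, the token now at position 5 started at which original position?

4

Work backwards from position 5, undoing one out-shuffle at a time:
5 ← 9 ← 11 ← 12 ← 6 ← 3 ← 8 ← 4
So the token now at position 5 started at position 4.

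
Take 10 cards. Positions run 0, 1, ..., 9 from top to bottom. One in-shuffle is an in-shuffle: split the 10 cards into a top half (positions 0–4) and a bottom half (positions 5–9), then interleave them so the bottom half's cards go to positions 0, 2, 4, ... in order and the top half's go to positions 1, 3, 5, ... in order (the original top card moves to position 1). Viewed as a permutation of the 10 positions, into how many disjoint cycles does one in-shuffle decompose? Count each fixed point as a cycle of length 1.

Trace each unvisited position around until it returns:
(0 1 3 7 4 9 8 6 2 5)
1 cycle in total.

1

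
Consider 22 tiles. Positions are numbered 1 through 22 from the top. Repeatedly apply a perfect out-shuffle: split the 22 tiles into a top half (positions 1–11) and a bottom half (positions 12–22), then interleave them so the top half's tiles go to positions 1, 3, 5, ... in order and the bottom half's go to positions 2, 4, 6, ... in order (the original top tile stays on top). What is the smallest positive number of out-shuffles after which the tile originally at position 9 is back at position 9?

Follow position 9 under repeated out-shuffles:
9 → 17 → 12 → 2 → 3 → 5 → 9
It first returns after 6 out-shuffles.

6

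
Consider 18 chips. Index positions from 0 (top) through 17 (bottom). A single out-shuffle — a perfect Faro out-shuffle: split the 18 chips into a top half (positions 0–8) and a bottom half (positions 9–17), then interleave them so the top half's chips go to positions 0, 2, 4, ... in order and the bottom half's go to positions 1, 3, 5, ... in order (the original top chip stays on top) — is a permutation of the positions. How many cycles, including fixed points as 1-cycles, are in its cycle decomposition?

4

Trace each unvisited position around until it returns:
(0) (1 2 4 8 16 15 13 9) (3 6 12 7 14 11 5 10) (17)
4 cycles in total.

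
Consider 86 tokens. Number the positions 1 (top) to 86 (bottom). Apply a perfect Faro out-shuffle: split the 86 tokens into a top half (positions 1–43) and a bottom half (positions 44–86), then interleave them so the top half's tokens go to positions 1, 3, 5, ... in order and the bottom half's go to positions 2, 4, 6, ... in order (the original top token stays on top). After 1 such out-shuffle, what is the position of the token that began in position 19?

Track the token's position through each out-shuffle:
19 → 37

37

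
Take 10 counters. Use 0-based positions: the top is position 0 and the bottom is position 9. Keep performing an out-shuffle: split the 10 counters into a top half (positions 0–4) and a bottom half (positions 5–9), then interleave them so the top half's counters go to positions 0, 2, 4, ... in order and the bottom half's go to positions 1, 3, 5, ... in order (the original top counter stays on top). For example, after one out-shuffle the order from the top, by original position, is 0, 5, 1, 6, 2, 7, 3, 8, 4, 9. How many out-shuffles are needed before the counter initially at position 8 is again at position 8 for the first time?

6

Follow position 8 under repeated out-shuffles:
8 → 7 → 5 → 1 → 2 → 4 → 8
It first returns after 6 out-shuffles.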